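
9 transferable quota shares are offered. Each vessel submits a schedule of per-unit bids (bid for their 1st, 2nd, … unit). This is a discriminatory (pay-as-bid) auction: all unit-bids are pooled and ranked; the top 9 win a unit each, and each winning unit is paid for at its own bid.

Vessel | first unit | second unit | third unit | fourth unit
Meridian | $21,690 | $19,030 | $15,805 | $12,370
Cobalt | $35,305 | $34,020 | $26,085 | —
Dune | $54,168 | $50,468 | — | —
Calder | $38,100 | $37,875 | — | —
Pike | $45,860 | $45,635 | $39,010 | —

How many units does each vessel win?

Pooled unit-bids ranked (top 9): 54,168 (Dune-1), 50,468 (Dune-2), 45,860 (Pike-1), 45,635 (Pike-2), 39,010 (Pike-3), 38,100 (Calder-1), 37,875 (Calder-2), 35,305 (Cobalt-1), 34,020 (Cobalt-2)
Next rejected bid: $26,085 (not a price — pay-as-bid).
Allocation: Calder 2, Cobalt 2, Dune 2, Pike 3.

Calder 2, Cobalt 2, Dune 2, Pike 3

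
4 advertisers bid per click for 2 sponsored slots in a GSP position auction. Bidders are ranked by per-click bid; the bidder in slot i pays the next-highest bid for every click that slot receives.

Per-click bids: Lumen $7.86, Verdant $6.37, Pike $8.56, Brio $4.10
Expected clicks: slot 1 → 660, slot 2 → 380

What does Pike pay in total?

Sorting advertisers: $8.56 (Pike) > $7.86 (Lumen) > $6.37 (Verdant) > …
Pike holds slot 1 → pays next bid $7.86 × 660 clicks = $5187.60.

Pike pays $5187.60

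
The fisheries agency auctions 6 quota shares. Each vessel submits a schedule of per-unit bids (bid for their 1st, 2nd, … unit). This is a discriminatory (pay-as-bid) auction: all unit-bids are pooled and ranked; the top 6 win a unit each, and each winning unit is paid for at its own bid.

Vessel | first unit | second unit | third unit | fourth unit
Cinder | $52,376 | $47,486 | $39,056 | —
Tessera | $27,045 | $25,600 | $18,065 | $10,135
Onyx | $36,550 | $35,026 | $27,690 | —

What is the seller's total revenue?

Total revenue: $238,184

All unit-bids, highest first — top 6: 52,376 (Cinder-1), 47,486 (Cinder-2), 39,056 (Cinder-3), 36,550 (Onyx-1), 35,026 (Onyx-2), 27,690 (Onyx-3)
Next rejected bid: $27,045 (not a price — pay-as-bid).
Each winning unit pays its own bid.
Revenue = 52,376 + 47,486 + 39,056 + 36,550 + 35,026 + 27,690 = $238,184.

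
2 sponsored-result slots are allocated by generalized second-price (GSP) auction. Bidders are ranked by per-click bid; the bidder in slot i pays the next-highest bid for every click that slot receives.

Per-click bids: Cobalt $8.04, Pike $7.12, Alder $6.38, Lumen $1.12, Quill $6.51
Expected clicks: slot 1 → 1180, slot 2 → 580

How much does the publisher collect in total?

Total revenue: $12177.40

Ranked by bid: $8.04 (Cobalt) > $7.12 (Pike) > $6.51 (Quill) > …
Slot 1: Cobalt pays $7.12 × 1180 = $8401.60
Slot 2: Pike pays $6.51 × 580 = $3775.80
Total = $12177.40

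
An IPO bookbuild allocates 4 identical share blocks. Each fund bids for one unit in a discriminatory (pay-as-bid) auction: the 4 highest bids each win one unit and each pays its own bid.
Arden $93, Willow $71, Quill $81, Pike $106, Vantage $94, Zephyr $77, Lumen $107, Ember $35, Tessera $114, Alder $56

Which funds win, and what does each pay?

Tessera $114, Lumen $107, Pike $106, Vantage $94

Bids ranked high→low: 114 (Tessera), 107 (Lumen), 106 (Pike), 94 (Vantage), 93 (Arden), 81 (Quill), …
Top 4: Tessera, Lumen, Pike, Vantage.
Each winner pays its own bid: Tessera $114, Lumen $107, Pike $106, Vantage $94.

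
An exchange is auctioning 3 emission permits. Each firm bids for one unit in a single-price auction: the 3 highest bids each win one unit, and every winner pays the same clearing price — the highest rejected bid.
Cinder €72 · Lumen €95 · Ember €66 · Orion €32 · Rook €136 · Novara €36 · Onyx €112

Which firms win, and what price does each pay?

Rook, Onyx, Lumen; each pays €72

Sorting: 136 (Rook), 112 (Onyx), 95 (Lumen), 72 (Cinder), 66 (Ember), …
Top 3: Rook, Onyx, Lumen.
Highest unsuccessful bid: €72 → clearing price.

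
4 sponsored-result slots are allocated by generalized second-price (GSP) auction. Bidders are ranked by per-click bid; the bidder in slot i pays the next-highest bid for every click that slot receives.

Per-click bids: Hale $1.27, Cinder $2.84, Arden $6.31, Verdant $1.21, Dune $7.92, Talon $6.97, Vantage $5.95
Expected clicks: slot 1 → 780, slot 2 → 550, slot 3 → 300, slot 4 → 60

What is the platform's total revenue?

Sorting advertisers: $7.92 (Dune) > $6.97 (Talon) > $6.31 (Arden) > $5.95 (Vantage) > $2.84 (Cinder) > …
Slot 1: Dune pays $6.97 × 780 = $5436.60
Slot 2: Talon pays $6.31 × 550 = $3470.50
Slot 3: Arden pays $5.95 × 300 = $1785.00
Slot 4: Vantage pays $2.84 × 60 = $170.40
Total = $10862.50

Total revenue: $10862.50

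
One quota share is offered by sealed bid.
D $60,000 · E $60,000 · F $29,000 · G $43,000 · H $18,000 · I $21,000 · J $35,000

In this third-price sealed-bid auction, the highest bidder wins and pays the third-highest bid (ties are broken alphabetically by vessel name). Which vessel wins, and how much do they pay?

Bids in order: 60,000 (D) > 60,000 (E) > 43,000 (G) > 35,000 (J) > 29,000 (F) > 21,000 (I) > …
Tie at $60,000 → D wins by tie-break.
D wins; payment is bid #3 in the ranking = $43,000.

D pays $43,000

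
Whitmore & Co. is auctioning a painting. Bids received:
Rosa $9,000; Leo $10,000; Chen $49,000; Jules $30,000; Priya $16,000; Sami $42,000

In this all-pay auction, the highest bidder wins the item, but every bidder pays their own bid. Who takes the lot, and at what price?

Chen pays $49,000

Bids in order: 49,000 (Chen) > 42,000 (Sami) > 30,000 (Jules) > 16,000 (Priya) > 10,000 (Leo) > 9,000 (Rosa)
Chen wins with the top bid; all bids are sunk regardless.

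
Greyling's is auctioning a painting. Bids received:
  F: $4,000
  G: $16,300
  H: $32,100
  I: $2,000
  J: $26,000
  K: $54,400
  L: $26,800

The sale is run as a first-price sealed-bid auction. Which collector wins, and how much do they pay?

K pays $54,400

Bids in order: 54,400 (K) > 32,100 (H) > 26,800 (L) > 26,000 (J) > 16,300 (G) > 4,000 (F) > …
K has the highest bid and pays exactly that: $54,400.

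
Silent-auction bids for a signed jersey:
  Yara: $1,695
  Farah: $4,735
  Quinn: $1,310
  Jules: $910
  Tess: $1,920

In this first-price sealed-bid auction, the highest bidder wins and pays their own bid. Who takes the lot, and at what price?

Bids in order: 4,735 (Farah) > 1,920 (Tess) > 1,695 (Yara) > 1,310 (Quinn) > 910 (Jules)
Farah has the highest bid and pays exactly that: $4,735.

Farah pays $4,735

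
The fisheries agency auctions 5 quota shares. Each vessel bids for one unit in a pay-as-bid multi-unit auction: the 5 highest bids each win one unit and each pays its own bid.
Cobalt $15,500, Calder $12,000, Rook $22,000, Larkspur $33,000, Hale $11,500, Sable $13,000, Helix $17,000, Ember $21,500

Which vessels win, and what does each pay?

Larkspur $33,000, Rook $22,000, Ember $21,500, Helix $17,000, Cobalt $15,500

Ordering the bids: 33,000 (Larkspur), 22,000 (Rook), 21,500 (Ember), 17,000 (Helix), 15,500 (Cobalt), 13,000 (Sable), 12,000 (Calder), …
Winners (5 units): Larkspur, Rook, Ember, Helix, Cobalt.
Each winner pays its own bid: Larkspur $33,000, Rook $22,000, Ember $21,500, Helix $17,000, Cobalt $15,500.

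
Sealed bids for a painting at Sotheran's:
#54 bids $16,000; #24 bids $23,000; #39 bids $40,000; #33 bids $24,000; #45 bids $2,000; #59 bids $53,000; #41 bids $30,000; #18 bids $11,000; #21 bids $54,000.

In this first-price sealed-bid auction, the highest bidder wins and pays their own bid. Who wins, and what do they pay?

#21 pays $54,000

First-price sealed-bid auction: the highest bidder wins and pays their own bid.
Sorting bids: 54,000 (#21) > 53,000 (#59) > 40,000 (#39) > 30,000 (#41) > 24,000 (#33) > 23,000 (#24) > …
#21 is highest → pays own bid, $54,000.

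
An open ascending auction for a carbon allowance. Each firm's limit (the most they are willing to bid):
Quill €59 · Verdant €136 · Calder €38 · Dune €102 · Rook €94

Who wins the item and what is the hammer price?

Verdant wins at €102

Open ascending-bid auction: the price rises until one bidder remains; the winner pays the price at which the last rival dropped out.
Limits ranked: 136 (Verdant) > 102 (Dune) > 94 (Rook) > 59 (Quill) > 38 (Calder)
Once the price passes €102, only Verdant is left; the hammer falls at Dune's limit of €102.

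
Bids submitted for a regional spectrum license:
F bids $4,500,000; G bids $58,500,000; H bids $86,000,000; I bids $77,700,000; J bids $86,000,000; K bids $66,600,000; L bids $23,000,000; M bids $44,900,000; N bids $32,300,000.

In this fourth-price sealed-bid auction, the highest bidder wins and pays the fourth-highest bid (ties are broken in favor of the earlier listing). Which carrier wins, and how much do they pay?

Bids in order: 86,000,000 (H) > 86,000,000 (J) > 77,700,000 (I) > 66,600,000 (K) > 58,500,000 (G) > 44,900,000 (M) > …
H and J tie at $86,000,000; tie-break gives it to H.
H is highest; pays the fourth-highest bid, $66,600,000.

H pays $66,600,000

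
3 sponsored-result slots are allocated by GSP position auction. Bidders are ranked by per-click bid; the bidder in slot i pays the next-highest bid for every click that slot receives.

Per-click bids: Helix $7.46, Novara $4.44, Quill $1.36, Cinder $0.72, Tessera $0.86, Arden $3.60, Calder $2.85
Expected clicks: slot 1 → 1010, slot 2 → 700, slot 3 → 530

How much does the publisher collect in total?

Per-click bids in order: $7.46 (Helix) > $4.44 (Novara) > $3.60 (Arden) > $2.85 (Calder) > …
Slot 1: Helix pays $4.44 × 1010 = $4484.40
Slot 2: Novara pays $3.60 × 700 = $2520.00
Slot 3: Arden pays $2.85 × 530 = $1510.50
Total = $8514.90

Total revenue: $8514.90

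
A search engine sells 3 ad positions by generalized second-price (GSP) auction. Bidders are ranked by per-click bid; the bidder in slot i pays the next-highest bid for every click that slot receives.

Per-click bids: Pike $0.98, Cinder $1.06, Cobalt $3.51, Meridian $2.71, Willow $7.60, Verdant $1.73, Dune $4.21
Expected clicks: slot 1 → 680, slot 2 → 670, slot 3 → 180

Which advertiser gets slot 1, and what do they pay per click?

Per-click bids in order: $7.60 (Willow) > $4.21 (Dune) > $3.51 (Cobalt) > $2.71 (Meridian) > …
Slot 1 goes to the first-ranked bidder, Willow, who pays the next bid down: $4.21/click.

Willow; $4.21 per click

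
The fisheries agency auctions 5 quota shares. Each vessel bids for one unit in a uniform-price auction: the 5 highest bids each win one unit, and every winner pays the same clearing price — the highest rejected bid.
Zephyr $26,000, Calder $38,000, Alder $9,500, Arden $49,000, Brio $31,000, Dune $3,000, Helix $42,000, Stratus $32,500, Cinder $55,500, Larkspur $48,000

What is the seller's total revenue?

Total revenue: $162,500

Bids ranked high→low: 55,500 (Cinder), 49,000 (Arden), 48,000 (Larkspur), 42,000 (Helix), 38,000 (Calder), 32,500 (Stratus), 31,000 (Brio), …
The 5 highest are Cinder, Arden, Larkspur, Helix, Calder.
Clearing price = highest rejected bid = $32,500.
Total revenue = 5 × $32,500 = $162,500.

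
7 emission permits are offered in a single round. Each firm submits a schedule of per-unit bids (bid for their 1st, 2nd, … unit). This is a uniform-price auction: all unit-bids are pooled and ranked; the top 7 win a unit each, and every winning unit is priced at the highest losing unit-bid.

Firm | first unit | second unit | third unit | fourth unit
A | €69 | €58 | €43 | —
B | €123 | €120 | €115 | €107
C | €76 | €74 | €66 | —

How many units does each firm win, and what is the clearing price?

A 1, B 4, C 2; clearing price €66

Merging the schedules and taking the best 7: 123 (B-1), 120 (B-2), 115 (B-3), 107 (B-4), 76 (C-1), 74 (C-2), 69 (A-1)
The (k+1)-th unit-bid is €66.
Allocation: A 1, B 4, C 2.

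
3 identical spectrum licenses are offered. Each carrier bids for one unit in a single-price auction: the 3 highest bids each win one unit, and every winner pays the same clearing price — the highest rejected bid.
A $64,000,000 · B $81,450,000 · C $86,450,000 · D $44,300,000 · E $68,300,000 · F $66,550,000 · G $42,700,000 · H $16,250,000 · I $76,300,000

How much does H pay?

H pays $0

Sorting: 86,450,000 (C), 81,450,000 (B), 76,300,000 (I), 68,300,000 (E), 66,550,000 (F), …
Winners (3 units): C, B, I.
First losing bid is E's $68,300,000, which sets the uniform price.
H does not win → pays $0.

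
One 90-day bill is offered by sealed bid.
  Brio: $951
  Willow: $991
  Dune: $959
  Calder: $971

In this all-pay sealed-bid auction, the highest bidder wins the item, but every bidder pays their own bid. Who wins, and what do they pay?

Rule: the highest bidder wins the item, but every bidder pays their own bid.
Bids ranked: 991 (Willow) > 971 (Calder) > 959 (Dune) > 951 (Brio)
Willow is highest and takes the item; every bidder forfeits their bid.

Willow pays $991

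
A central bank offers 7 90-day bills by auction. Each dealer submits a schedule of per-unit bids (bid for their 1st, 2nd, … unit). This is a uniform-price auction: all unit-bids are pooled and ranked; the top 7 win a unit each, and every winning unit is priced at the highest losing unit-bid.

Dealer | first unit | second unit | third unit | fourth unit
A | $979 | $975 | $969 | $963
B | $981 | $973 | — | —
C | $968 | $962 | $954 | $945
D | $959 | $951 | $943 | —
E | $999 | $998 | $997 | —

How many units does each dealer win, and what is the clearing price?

A 2, B 2, E 3; clearing price $969

Pooled unit-bids ranked (top 7): 999 (E-1), 998 (E-2), 997 (E-3), 981 (B-1), 979 (A-1), 975 (A-2), 973 (B-2)
The (k+1)-th unit-bid is $969.
Allocation: A 2, B 2, E 3.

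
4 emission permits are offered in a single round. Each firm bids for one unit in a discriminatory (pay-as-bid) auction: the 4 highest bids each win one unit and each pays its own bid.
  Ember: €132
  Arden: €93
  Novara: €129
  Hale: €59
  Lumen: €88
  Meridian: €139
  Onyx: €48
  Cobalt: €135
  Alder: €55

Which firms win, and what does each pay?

Sorting: 139 (Meridian), 135 (Cobalt), 132 (Ember), 129 (Novara), 93 (Arden), 88 (Lumen), …
Winners (4 units): Meridian, Cobalt, Ember, Novara.
Each winner pays its own bid: Meridian €139, Cobalt €135, Ember €132, Novara €129.

Meridian €139, Cobalt €135, Ember €132, Novara €129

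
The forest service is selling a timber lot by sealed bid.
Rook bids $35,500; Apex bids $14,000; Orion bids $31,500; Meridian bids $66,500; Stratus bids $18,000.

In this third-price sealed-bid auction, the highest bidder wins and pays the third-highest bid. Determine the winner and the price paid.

Rule: the highest bidder wins and pays the third-highest bid.
Bids in order: 66,500 (Meridian) > 35,500 (Rook) > 31,500 (Orion) > 18,000 (Stratus) > 14,000 (Apex)
Meridian is highest; pays the third-highest bid, $31,500.

Meridian pays $31,500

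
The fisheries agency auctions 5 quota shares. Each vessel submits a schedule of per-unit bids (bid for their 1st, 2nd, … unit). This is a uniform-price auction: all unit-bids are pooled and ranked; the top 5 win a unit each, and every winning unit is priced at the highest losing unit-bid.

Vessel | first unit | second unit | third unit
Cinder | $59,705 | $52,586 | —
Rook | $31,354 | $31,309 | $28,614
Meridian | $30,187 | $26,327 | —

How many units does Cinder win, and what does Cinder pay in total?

Merging the schedules and taking the best 5: 59,705 (Cinder-1), 52,586 (Cinder-2), 31,354 (Rook-1), 31,309 (Rook-2), 30,187 (Meridian-1)
First bid not allocated: $28,614.
Cinder wins 2 unit(s) at $28,614 each.

Cinder: 2 units, pays $57,228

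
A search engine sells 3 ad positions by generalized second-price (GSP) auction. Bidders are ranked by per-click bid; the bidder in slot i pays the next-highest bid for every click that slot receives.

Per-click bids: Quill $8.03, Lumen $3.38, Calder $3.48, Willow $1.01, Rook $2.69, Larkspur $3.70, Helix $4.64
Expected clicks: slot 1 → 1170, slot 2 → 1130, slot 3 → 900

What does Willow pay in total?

Ranked by bid: $8.03 (Quill) > $4.64 (Helix) > $3.70 (Larkspur) > $3.48 (Calder) > …
Willow ranks below slot 3 → no slot, pays nothing.

Willow pays $0.00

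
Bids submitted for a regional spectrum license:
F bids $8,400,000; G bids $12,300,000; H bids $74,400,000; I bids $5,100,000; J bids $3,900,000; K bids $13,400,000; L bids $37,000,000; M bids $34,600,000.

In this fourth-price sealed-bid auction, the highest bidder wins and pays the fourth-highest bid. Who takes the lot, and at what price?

Sorting bids: 74,400,000 (H) > 37,000,000 (L) > 34,600,000 (M) > 13,400,000 (K) > 12,300,000 (G) > 8,400,000 (F) > …
H is highest; pays the fourth-highest bid, $13,400,000.

H pays $13,400,000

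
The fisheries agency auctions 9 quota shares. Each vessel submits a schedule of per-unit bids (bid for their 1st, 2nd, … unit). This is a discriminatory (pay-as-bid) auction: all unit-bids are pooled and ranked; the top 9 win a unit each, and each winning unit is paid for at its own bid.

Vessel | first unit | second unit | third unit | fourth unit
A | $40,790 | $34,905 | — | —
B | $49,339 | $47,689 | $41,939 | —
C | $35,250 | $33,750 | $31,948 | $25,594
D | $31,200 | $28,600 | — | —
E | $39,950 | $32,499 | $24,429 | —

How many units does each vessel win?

All unit-bids, highest first — top 9: 49,339 (B-1), 47,689 (B-2), 41,939 (B-3), 40,790 (A-1), 39,950 (E-1), 35,250 (C-1), 34,905 (A-2), 33,750 (C-2), 32,499 (E-2)
Next rejected bid: $31,948 (not a price — pay-as-bid).
Allocation: A 2, B 3, C 2, E 2.

A 2, B 3, C 2, E 2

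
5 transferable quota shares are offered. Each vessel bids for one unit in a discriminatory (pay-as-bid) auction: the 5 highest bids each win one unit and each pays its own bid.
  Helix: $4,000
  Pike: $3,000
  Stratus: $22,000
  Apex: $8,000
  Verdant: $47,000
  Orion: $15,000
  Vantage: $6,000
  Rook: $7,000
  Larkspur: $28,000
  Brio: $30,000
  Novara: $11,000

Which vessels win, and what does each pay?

Bids ranked high→low: 47,000 (Verdant), 30,000 (Brio), 28,000 (Larkspur), 22,000 (Stratus), 15,000 (Orion), 11,000 (Novara), 8,000 (Apex), …
Winners (5 units): Verdant, Brio, Larkspur, Stratus, Orion.
Each winner pays its own bid: Verdant $47,000, Brio $30,000, Larkspur $28,000, Stratus $22,000, Orion $15,000.

Verdant $47,000, Brio $30,000, Larkspur $28,000, Stratus $22,000, Orion $15,000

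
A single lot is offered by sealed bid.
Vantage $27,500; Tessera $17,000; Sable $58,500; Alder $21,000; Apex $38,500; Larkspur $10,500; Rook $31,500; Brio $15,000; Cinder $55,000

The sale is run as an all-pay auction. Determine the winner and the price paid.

Sorting bids: 58,500 (Sable) > 55,000 (Cinder) > 38,500 (Apex) > 31,500 (Rook) > 27,500 (Vantage) > 21,000 (Alder) > …
Sable wins with the top bid; all bids are sunk regardless.

Sable pays $58,500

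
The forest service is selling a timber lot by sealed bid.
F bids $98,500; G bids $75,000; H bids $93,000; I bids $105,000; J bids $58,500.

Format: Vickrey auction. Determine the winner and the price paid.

Sorting bids: 105,000 (I) > 98,500 (F) > 93,000 (H) > 75,000 (G) > 58,500 (J)
I wins with the highest bid; price is set by the runner-up at $98,500.

I pays $98,500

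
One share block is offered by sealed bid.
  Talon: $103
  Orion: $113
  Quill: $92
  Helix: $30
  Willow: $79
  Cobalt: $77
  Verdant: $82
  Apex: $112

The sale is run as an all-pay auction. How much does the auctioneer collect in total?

Total revenue: $688

Sorting bids: 113 (Orion) > 112 (Apex) > 103 (Talon) > 92 (Quill) > 82 (Verdant) > 79 (Willow) > …
Orion wins with the top bid; all bids are sunk regardless.
Every bidder forfeits their bid regardless of winning.
Revenue = 103 + 113 + 92 + 30 + 79 + 77 + 82 + 112 = $688.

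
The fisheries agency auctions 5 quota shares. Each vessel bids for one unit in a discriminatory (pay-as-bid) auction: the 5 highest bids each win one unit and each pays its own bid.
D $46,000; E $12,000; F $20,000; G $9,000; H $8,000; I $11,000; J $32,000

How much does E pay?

E pays $12,000

Sorting: 46,000 (D), 32,000 (J), 20,000 (F), 12,000 (E), 11,000 (I), 9,000 (G), 8,000 (H)
Top 5: D, J, F, E, I.
E wins → own bid $12,000.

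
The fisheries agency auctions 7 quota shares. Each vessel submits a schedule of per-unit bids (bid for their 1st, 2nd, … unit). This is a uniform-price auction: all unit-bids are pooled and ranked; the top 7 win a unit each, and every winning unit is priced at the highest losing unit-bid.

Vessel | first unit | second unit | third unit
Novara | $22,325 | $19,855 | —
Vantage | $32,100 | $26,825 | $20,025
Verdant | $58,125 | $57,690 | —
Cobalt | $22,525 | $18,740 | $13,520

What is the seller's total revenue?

Total revenue: $138,985

Pooled unit-bids ranked (top 7): 58,125 (Verdant-1), 57,690 (Verdant-2), 32,100 (Vantage-1), 26,825 (Vantage-2), 22,525 (Cobalt-1), 22,325 (Novara-1), 20,025 (Vantage-3)
Highest rejected unit-bid = $19,855.
Allocation: Cobalt 1, Novara 1, Vantage 3, Verdant 2. Every unit priced at $19,855.
Revenue = 7 × 19,855 = $138,985.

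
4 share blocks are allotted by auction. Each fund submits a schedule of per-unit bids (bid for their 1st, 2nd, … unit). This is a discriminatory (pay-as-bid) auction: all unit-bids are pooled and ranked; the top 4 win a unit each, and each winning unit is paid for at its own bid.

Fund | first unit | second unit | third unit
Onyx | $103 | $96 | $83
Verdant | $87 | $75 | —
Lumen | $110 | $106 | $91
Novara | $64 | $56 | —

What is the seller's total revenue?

All unit-bids, highest first — top 4: 110 (Lumen-1), 106 (Lumen-2), 103 (Onyx-1), 96 (Onyx-2)
Next rejected bid: $91 (not a price — pay-as-bid).
Each winning unit pays its own bid.
Revenue = 110 + 106 + 103 + 96 = $415.

Total revenue: $415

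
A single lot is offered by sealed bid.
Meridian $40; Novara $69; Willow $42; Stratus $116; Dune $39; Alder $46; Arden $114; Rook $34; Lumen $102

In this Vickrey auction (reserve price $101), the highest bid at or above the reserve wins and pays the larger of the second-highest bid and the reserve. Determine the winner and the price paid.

Bids ranked: 116 (Stratus) > 114 (Arden) > 102 (Lumen) > 69 (Novara) > 46 (Alder) > 42 (Willow) > …
Stratus has the top bid at or above the reserve ($116).
Second-highest bid $114 exceeds the reserve $101 → payment $114.

Stratus pays $114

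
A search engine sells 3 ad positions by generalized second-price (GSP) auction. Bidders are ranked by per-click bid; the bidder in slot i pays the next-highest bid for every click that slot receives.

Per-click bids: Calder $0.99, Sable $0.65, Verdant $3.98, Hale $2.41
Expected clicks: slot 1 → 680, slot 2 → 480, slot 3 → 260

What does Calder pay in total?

Calder pays $169.00

Ranked by bid: $3.98 (Verdant) > $2.41 (Hale) > $0.99 (Calder) > $0.65 (Sable)
Calder holds slot 3 → pays next bid $0.65 × 260 clicks = $169.00.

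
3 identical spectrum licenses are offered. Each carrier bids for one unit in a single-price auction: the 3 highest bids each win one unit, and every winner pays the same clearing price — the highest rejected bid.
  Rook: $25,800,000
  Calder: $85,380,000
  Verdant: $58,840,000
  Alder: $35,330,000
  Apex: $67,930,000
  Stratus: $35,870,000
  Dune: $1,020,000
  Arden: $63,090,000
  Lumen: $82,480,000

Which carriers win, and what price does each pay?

Calder, Lumen, Apex; each pays $63,090,000

Ordering the bids: 85,380,000 (Calder), 82,480,000 (Lumen), 67,930,000 (Apex), 63,090,000 (Arden), 58,840,000 (Verdant), …
Winners (3 units): Calder, Lumen, Apex.
Clearing price = highest rejected bid = $63,090,000.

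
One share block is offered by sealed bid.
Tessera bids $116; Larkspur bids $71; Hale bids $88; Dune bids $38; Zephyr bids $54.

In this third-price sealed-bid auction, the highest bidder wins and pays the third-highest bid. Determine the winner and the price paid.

Rule: the highest bidder wins and pays the third-highest bid.
Sorting bids: 116 (Tessera) > 88 (Hale) > 71 (Larkspur) > 54 (Zephyr) > 38 (Dune)
Tessera wins; payment is bid #3 in the ranking = $71.

Tessera pays $71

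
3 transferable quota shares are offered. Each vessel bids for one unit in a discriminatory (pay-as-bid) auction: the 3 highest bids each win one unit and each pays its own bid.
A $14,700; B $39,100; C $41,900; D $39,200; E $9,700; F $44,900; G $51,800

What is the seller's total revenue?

Total revenue: $138,600

Sorting: 51,800 (G), 44,900 (F), 41,900 (C), 39,200 (D), 39,100 (B), …
Top 3: G, F, C.
Total revenue = 51,800 + 44,900 + 41,900 = $138,600.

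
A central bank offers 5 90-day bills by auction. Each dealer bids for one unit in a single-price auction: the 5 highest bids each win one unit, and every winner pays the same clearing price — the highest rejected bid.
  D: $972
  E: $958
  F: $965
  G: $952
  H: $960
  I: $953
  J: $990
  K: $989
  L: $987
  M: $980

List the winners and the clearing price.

Bids ranked high→low: 990 (J), 989 (K), 987 (L), 980 (M), 972 (D), 965 (F), 960 (H), …
Winners (5 units): J, K, L, M, D.
Highest unsuccessful bid: $965 → clearing price.

J, K, L, M, D; each pays $965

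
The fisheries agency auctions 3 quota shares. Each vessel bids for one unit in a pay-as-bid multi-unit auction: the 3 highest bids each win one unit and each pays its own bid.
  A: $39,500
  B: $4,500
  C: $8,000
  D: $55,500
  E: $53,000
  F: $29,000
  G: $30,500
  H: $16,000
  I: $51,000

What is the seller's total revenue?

Total revenue: $159,500

Ordering the bids: 55,500 (D), 53,000 (E), 51,000 (I), 39,500 (A), 30,500 (G), …
Top 3: D, E, I.
Total revenue = 55,500 + 53,000 + 51,000 = $159,500.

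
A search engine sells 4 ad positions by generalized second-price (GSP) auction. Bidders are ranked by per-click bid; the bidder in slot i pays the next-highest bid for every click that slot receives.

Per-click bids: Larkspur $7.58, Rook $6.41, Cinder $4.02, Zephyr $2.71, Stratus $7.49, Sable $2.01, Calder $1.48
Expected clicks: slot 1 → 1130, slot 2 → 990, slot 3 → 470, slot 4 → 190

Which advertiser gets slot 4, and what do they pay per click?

Per-click bids in order: $7.58 (Larkspur) > $7.49 (Stratus) > $6.41 (Rook) > $4.02 (Cinder) > $2.71 (Zephyr) > …
Slot 4 goes to the fourth-ranked bidder, Cinder, who pays the next bid down: $2.71/click.

Cinder; $2.71 per click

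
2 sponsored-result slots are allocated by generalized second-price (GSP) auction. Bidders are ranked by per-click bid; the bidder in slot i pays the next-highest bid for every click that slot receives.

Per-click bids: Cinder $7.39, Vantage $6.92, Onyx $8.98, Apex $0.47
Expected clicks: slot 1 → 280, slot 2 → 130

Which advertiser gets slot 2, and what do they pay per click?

Cinder; $6.92 per click

Sorting advertisers: $8.98 (Onyx) > $7.39 (Cinder) > $6.92 (Vantage) > …
Slot 2 goes to the second-ranked bidder, Cinder, who pays the next bid down: $6.92/click.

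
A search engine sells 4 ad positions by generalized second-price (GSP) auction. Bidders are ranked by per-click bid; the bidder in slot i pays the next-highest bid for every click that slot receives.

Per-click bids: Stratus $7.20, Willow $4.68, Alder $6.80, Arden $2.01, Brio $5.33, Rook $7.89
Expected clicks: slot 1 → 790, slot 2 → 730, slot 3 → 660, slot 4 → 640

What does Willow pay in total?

Ranked by bid: $7.89 (Rook) > $7.20 (Stratus) > $6.80 (Alder) > $5.33 (Brio) > $4.68 (Willow) > …
Willow ranks below slot 4 → no slot, pays nothing.

Willow pays $0.00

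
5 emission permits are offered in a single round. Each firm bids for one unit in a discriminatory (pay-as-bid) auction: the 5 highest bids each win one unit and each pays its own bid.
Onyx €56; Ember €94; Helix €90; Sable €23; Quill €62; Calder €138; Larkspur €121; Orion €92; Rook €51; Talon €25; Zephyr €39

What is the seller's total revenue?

Total revenue: €535

Ordering the bids: 138 (Calder), 121 (Larkspur), 94 (Ember), 92 (Orion), 90 (Helix), 62 (Quill), 56 (Onyx), …
Winners (5 units): Calder, Larkspur, Ember, Orion, Helix.
Total revenue = 138 + 121 + 94 + 92 + 90 = €535.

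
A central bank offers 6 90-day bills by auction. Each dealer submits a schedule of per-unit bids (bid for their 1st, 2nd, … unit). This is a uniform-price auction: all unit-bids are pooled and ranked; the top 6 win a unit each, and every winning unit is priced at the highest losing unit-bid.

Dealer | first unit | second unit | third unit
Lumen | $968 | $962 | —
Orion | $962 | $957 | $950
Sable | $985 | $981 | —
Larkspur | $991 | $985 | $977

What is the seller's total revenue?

Pooled unit-bids ranked (top 6): 991 (Larkspur-1), 985 (Sable-1), 985 (Larkspur-2), 981 (Sable-2), 977 (Larkspur-3), 968 (Lumen-1)
First bid not allocated: $962.
Allocation: Larkspur 3, Lumen 1, Sable 2. Every unit priced at $962.
Revenue = 6 × 962 = $5,772.

Total revenue: $5,772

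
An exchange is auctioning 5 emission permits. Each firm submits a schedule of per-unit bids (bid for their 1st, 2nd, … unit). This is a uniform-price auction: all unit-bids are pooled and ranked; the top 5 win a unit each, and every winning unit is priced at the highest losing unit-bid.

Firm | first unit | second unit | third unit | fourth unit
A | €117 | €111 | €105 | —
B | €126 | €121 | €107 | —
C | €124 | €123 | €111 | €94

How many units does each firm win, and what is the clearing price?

A 1, B 2, C 2; clearing price €111

Merging the schedules and taking the best 5: 126 (B-1), 124 (C-1), 123 (C-2), 121 (B-2), 117 (A-1)
Highest rejected unit-bid = €111.
Allocation: A 1, B 2, C 2.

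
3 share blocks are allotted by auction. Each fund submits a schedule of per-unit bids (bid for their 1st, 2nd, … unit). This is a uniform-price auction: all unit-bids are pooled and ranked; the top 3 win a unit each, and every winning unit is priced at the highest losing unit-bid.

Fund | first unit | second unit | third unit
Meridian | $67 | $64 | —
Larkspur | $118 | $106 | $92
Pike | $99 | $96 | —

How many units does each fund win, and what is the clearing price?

Pooled unit-bids ranked (top 3): 118 (Larkspur-1), 106 (Larkspur-2), 99 (Pike-1)
Highest rejected unit-bid = $96.
Allocation: Larkspur 2, Pike 1.

Larkspur 2, Pike 1; clearing price $96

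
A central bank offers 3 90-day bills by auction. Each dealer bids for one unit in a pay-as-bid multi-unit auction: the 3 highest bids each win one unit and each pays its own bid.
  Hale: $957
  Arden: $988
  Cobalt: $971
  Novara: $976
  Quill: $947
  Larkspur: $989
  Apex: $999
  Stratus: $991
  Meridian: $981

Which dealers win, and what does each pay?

Apex $999, Stratus $991, Larkspur $989

Ordering the bids: 999 (Apex), 991 (Stratus), 989 (Larkspur), 988 (Arden), 981 (Meridian), …
Top 3: Apex, Stratus, Larkspur.
Each winner pays its own bid: Apex $999, Stratus $991, Larkspur $989.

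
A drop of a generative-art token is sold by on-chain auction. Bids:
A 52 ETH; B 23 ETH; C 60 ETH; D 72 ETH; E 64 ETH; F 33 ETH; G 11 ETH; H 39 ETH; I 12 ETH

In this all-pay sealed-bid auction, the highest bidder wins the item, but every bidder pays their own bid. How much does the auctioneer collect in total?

Sorting bids: 72 (D) > 64 (E) > 60 (C) > 52 (A) > 39 (H) > 33 (F) > …
Every bidder forfeits their bid regardless of winning.
Revenue = 52 + 23 + 60 + 72 + 64 + 33 + 11 + 39 + 12 = 366 ETH.

Total revenue: 366 ETH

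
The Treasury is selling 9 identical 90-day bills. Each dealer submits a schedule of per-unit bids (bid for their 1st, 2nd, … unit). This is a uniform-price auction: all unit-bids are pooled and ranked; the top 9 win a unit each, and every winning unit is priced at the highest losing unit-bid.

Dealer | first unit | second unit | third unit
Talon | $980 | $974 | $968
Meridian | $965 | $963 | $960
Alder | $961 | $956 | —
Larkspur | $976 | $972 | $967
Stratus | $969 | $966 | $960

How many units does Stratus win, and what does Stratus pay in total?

Stratus: 2 units, pays $1,926

All unit-bids, highest first — top 9: 980 (Talon-1), 976 (Larkspur-1), 974 (Talon-2), 972 (Larkspur-2), 969 (Stratus-1), 968 (Talon-3), 967 (Larkspur-3), 966 (Stratus-2), 965 (Meridian-1)
The (k+1)-th unit-bid is $963.
Stratus wins 2 unit(s) at $963 each.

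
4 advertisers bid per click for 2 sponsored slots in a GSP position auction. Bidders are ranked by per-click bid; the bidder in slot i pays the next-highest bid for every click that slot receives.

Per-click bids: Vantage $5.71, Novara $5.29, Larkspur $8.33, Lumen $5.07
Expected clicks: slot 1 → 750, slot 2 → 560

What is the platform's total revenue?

Ranked by bid: $8.33 (Larkspur) > $5.71 (Vantage) > $5.29 (Novara) > …
Slot 1: Larkspur pays $5.71 × 750 = $4282.50
Slot 2: Vantage pays $5.29 × 560 = $2962.40
Total = $7244.90

Total revenue: $7244.90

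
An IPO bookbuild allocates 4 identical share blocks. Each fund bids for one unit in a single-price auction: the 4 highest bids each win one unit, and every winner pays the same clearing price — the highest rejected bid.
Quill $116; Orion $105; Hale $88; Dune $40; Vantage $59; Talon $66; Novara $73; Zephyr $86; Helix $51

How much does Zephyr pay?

Zephyr pays $73

Sorting: 116 (Quill), 105 (Orion), 88 (Hale), 86 (Zephyr), 73 (Novara), 66 (Talon), …
The 4 highest are Quill, Orion, Hale, Zephyr.
First losing bid is Novara's $73, which sets the uniform price.
Zephyr wins → pays $73.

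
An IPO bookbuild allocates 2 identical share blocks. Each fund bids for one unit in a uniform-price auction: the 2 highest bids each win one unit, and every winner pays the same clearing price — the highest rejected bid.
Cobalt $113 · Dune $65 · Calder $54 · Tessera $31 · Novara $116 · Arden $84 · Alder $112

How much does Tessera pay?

Tessera pays $0

Ordering the bids: 116 (Novara), 113 (Cobalt), 112 (Alder), 84 (Arden), …
Top 2: Novara, Cobalt.
First losing bid is Alder's $112, which sets the uniform price.
Tessera does not win → pays $0.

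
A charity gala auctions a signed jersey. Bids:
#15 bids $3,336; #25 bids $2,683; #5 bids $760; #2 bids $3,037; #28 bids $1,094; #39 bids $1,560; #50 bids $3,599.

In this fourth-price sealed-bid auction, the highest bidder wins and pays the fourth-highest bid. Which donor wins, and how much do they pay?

Sorting bids: 3,599 (#50) > 3,336 (#15) > 3,037 (#2) > 2,683 (#25) > 1,560 (#39) > 1,094 (#28) > …
#50 wins; payment is bid #4 in the ranking = $2,683.

#50 pays $2,683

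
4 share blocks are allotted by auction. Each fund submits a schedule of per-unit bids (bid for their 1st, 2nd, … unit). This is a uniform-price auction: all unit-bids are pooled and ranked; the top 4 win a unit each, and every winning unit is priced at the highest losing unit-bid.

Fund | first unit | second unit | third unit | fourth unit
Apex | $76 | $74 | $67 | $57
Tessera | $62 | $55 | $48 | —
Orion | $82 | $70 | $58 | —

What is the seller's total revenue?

Pooled unit-bids ranked (top 4): 82 (Orion-1), 76 (Apex-1), 74 (Apex-2), 70 (Orion-2)
First bid not allocated: $67.
Allocation: Apex 2, Orion 2. Every unit priced at $67.
Revenue = 4 × 67 = $268.

Total revenue: $268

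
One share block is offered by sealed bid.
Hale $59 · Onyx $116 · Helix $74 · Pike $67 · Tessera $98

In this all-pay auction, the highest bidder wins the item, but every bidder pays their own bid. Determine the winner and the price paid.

Onyx pays $116

Sorting bids: 116 (Onyx) > 98 (Tessera) > 74 (Helix) > 67 (Pike) > 59 (Hale)
Onyx is highest and takes the item; every bidder forfeits their bid.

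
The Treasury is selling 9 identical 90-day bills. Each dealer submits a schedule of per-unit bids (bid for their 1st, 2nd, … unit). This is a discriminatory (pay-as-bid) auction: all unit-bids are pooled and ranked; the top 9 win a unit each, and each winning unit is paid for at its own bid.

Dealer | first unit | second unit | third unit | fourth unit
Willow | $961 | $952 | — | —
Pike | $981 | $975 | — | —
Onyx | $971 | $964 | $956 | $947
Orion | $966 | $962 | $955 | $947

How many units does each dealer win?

Merging the schedules and taking the best 9: 981 (Pike-1), 975 (Pike-2), 971 (Onyx-1), 966 (Orion-1), 964 (Onyx-2), 962 (Orion-2), 961 (Willow-1), 956 (Onyx-3), 955 (Orion-3)
Next rejected bid: $952 (not a price — pay-as-bid).
Allocation: Onyx 3, Orion 3, Pike 2, Willow 1.

Onyx 3, Orion 3, Pike 2, Willow 1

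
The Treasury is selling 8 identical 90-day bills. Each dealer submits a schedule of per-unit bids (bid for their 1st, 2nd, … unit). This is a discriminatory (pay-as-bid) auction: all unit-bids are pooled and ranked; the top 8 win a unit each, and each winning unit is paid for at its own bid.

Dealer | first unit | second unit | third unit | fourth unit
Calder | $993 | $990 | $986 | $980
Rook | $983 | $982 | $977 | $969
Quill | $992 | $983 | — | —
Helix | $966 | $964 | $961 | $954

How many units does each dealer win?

Calder 4, Quill 2, Rook 2

Pooled unit-bids ranked (top 8): 993 (Calder-1), 992 (Quill-1), 990 (Calder-2), 986 (Calder-3), 983 (Rook-1), 983 (Quill-2), 982 (Rook-2), 980 (Calder-4)
Next rejected bid: $977 (not a price — pay-as-bid).
Allocation: Calder 4, Quill 2, Rook 2.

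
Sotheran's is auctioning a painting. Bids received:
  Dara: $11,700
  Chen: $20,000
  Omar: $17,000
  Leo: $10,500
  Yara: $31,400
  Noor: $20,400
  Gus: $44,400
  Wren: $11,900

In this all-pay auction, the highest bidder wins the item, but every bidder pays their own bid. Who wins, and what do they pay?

Bids in order: 44,400 (Gus) > 31,400 (Yara) > 20,400 (Noor) > 20,000 (Chen) > 17,000 (Omar) > 11,900 (Wren) > …
Gus wins with the top bid; all bids are sunk regardless.

Gus pays $44,400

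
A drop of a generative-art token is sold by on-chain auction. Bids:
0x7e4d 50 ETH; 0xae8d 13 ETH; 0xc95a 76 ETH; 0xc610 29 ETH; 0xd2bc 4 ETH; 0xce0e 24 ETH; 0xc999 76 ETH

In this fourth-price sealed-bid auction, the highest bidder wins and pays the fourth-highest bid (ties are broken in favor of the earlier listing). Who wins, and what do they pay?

0xc95a pays 29 ETH

Fourth-price sealed-bid auction: the highest bidder wins and pays the fourth-highest bid.
Sorting bids: 76 (0xc95a) > 76 (0xc999) > 50 (0x7e4d) > 29 (0xc610) > 24 (0xce0e) > 13 (0xae8d) > …
Tie at 76 ETH → 0xc95a wins by tie-break.
0xc95a is highest; pays the fourth-highest bid, 29 ETH.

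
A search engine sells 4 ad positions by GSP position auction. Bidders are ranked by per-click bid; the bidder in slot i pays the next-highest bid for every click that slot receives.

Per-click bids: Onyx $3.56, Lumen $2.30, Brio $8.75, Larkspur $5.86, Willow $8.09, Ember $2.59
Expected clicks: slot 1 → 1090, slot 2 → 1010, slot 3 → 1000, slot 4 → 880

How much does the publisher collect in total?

Per-click bids in order: $8.75 (Brio) > $8.09 (Willow) > $5.86 (Larkspur) > $3.56 (Onyx) > $2.59 (Ember) > …
Slot 1: Brio pays $8.09 × 1090 = $8818.10
Slot 2: Willow pays $5.86 × 1010 = $5918.60
Slot 3: Larkspur pays $3.56 × 1000 = $3560.00
Slot 4: Onyx pays $2.59 × 880 = $2279.20
Total = $20575.90

Total revenue: $20575.90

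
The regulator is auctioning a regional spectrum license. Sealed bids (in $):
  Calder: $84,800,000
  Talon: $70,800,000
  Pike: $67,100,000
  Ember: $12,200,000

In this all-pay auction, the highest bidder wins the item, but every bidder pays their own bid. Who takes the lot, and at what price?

Calder pays $84,800,000

Rule: the highest bidder wins the item, but every bidder pays their own bid.
Bids in order: 84,800,000 (Calder) > 70,800,000 (Talon) > 67,100,000 (Pike) > 12,200,000 (Ember)
Calder is highest and takes the item; every bidder forfeits their bid.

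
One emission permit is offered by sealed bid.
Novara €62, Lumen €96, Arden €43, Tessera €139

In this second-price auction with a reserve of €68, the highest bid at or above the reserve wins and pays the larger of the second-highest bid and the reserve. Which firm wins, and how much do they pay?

Rule: the highest bid at or above the reserve wins and pays the larger of the second-highest bid and the reserve.
Bids in order: 139 (Tessera) > 96 (Lumen) > 62 (Novara) > 43 (Arden)
Tessera has the top bid at or above the reserve (€139).
max(second-highest €96, reserve €68) = €96; the reserve does not bind.

Tessera pays €96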